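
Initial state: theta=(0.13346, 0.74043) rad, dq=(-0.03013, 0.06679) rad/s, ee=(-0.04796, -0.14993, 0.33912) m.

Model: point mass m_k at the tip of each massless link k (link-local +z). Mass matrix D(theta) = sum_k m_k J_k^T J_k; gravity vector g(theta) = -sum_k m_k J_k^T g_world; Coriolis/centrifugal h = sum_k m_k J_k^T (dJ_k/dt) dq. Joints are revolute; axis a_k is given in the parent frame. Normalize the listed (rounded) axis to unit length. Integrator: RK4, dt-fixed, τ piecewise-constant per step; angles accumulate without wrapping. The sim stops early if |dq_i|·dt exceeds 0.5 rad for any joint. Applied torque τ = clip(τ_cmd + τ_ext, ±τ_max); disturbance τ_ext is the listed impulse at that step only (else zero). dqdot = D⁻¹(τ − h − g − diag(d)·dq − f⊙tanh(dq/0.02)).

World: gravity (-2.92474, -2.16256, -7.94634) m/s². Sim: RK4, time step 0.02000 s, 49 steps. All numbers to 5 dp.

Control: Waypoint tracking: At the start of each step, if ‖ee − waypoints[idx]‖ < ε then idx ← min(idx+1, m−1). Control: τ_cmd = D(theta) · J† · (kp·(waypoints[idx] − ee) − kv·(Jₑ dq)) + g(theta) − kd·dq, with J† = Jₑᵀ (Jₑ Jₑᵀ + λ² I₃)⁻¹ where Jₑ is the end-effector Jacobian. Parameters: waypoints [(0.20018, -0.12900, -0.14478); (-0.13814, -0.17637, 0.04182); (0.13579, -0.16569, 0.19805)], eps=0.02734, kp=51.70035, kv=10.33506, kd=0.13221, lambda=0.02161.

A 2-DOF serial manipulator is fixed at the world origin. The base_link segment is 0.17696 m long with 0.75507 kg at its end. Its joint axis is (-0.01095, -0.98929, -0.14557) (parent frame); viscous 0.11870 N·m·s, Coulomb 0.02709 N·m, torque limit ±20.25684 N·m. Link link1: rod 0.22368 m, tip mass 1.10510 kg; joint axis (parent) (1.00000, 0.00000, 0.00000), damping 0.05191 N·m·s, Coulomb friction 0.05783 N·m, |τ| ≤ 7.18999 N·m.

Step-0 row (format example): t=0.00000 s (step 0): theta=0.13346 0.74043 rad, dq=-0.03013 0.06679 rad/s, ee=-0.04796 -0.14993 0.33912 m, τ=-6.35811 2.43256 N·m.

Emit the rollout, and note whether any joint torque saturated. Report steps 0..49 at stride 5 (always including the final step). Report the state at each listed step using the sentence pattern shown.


t=0.10000 s (step 5): theta=0.02426 1.01075 rad, dq=-1.98985 4.33211 rad/s, ee=-0.00777 -0.18942 0.29574 m, τ=-2.74464 -0.61146 N·m.
t=0.20000 s (step 10): theta=-0.26852 1.47629 rad, dq=-4.00781 4.47778 rad/s, ee=0.06051 -0.22207 0.18932 m, τ=-0.52757 -1.78274 N·m.
t=0.30000 s (step 15): theta=-0.77571 1.81587 rad, dq=-5.87225 2.04389 rad/s, ee=0.10649 -0.21156 0.07773 m, τ=0.95743 -1.87104 N·m.
t=0.40000 s (step 20): theta=-1.34425 1.88515 rad, dq=-5.03882 -0.41988 rad/s, ee=0.13244 -0.19832 -0.00004 m, τ=2.16784 -0.97790 N·m.
t=0.50000 s (step 25): theta=-1.73594 1.79058 rad, dq=-2.82607 -1.24439 rad/s, ee=0.15393 -0.19277 -0.05687 m, τ=2.84941 -0.20244 N·m.
t=0.60000 s (step 30): theta=-1.93625 1.66873 rad, dq=-1.34500 -1.11683 rad/s, ee=0.17062 -0.18744 -0.09676 m, τ=3.03956 0.10481 N·m.
t=0.70000 s (step 35): theta=-2.03033 1.57355 rad, dq=-0.62757 -0.78705 rad/s, ee=0.18245 -0.18187 -0.12151 m, τ=3.08919 0.15841 N·m.
t=0.80000 s (step 40): theta=-2.07421 1.50927 rad, dq=-0.29196 -0.51323 rad/s, ee=0.19060 -0.17732 -0.13582 m, τ=3.10858 0.13626 N·m.
t=0.90000 s (step 45): theta=-2.09448 1.46793 rad, dq=-0.13306 -0.32624 rad/s, ee=0.19619 -0.17409 -0.14380 m, τ=3.12221 0.10165 N·m.
t=0.98000 s (step 49): theta=-2.10230 1.44608 rad, dq=-0.06887 -0.22588 rad/s, ee=0.19936 -0.17231 -0.14751 m.
any joint saturated: no


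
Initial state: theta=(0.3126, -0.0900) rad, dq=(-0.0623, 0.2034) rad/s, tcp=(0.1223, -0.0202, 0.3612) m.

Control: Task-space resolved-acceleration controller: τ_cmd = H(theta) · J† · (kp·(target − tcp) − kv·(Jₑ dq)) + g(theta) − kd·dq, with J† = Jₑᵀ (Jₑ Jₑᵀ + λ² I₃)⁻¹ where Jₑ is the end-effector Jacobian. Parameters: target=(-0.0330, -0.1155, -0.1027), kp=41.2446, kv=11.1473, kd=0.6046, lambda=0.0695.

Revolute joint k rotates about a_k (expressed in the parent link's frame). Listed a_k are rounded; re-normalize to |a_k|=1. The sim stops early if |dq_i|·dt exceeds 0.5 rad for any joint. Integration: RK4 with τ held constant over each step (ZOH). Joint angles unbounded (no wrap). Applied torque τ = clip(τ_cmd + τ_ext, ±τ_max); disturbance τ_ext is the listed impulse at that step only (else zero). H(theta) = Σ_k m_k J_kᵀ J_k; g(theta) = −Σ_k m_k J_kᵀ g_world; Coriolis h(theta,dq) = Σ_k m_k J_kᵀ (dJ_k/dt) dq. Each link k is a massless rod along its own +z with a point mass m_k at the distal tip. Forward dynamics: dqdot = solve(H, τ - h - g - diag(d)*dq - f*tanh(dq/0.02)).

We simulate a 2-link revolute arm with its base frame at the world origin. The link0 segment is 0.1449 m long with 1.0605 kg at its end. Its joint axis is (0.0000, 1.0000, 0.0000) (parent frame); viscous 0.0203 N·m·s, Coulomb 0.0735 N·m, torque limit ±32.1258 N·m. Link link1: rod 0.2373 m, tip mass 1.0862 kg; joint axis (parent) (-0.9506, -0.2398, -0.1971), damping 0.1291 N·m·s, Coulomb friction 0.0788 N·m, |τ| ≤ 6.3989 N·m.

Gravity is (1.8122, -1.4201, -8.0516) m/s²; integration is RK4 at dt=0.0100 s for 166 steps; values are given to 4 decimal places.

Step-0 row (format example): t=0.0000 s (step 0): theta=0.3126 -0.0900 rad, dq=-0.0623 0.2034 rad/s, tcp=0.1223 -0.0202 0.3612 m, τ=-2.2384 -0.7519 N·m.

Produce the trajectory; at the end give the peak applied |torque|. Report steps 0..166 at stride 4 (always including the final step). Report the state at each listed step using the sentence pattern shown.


t=0.0400 s (step 4): theta=0.3087 -0.0994 rad, dq=-0.1149 -0.5350 rad/s, tcp=0.1214 -0.0223 0.3613 m, τ=-2.3094 0.1208 N·m.
t=0.0800 s (step 8): theta=0.3040 -0.1269 rad, dq=-0.1219 -0.8044 rad/s, tcp=0.1211 -0.0285 0.3607 m, τ=-2.3696 0.4349 N·m.
t=0.1200 s (step 12): theta=0.2990 -0.1618 rad, dq=-0.1238 -0.9335 rad/s, tcp=0.1210 -0.0362 0.3595 m, τ=-2.4062 0.5798 N·m.
t=0.1600 s (step 16): theta=0.2940 -0.2009 rad, dq=-0.1286 -1.0186 rad/s, tcp=0.1212 -0.0448 0.3579 m, τ=-2.4241 0.6706 N·m.
t=0.2000 s (step 20): theta=0.2887 -0.2431 rad, dq=-0.1374 -1.0908 rad/s, tcp=0.1213 -0.0540 0.3557 m, τ=-2.4294 0.7452 N·m.
t=0.2400 s (step 24): theta=0.2830 -0.2882 rad, dq=-0.1496 -1.1603 rad/s, tcp=0.1214 -0.0636 0.3529 m, τ=-2.4260 0.8161 N·m.
t=0.2800 s (step 28): theta=0.2767 -0.3359 rad, dq=-0.1646 -1.2299 rad/s, tcp=0.1214 -0.0737 0.3496 m, τ=-2.4163 0.8875 N·m.
t=0.3200 s (step 32): theta=0.2698 -0.3865 rad, dq=-0.1822 -1.3004 rad/s, tcp=0.1212 -0.0842 0.3456 m, τ=-2.4012 0.9605 N·m.
t=0.3600 s (step 36): theta=0.2621 -0.4400 rad, dq=-0.2021 -1.3715 rad/s, tcp=0.1209 -0.0950 0.3408 m, τ=-2.3814 1.0355 N·m.
t=0.4000 s (step 40): theta=0.2536 -0.4962 rad, dq=-0.2246 -1.4428 rad/s, tcp=0.1204 -0.1061 0.3352 m, τ=-2.3569 1.1120 N·m.
t=0.4400 s (step 44): theta=0.2441 -0.5554 rad, dq=-0.2496 -1.5135 rad/s, tcp=0.1197 -0.1173 0.3287 m, τ=-2.3276 1.1898 N·m.
t=0.4800 s (step 48): theta=0.2336 -0.6173 rad, dq=-0.2774 -1.5827 rad/s, tcp=0.1188 -0.1285 0.3213 m, τ=-2.2932 1.2680 N·m.
t=0.5200 s (step 52): theta=0.2219 -0.6819 rad, dq=-0.3081 -1.6492 rad/s, tcp=0.1176 -0.1397 0.3130 m, τ=-2.2537 1.3459 N·m.
t=0.5600 s (step 56): theta=0.2089 -0.7491 rad, dq=-0.3421 -1.7119 rad/s, tcp=0.1162 -0.1506 0.3037 m, τ=-2.2088 1.4226 N·m.
t=0.6000 s (step 60): theta=0.1945 -0.8188 rad, dq=-0.3793 -1.7695 rad/s, tcp=0.1145 -0.1612 0.2933 m, τ=-2.1587 1.4968 N·m.
t=0.6400 s (step 64): theta=0.1785 -0.8906 rad, dq=-0.4201 -1.8206 rad/s, tcp=0.1126 -0.1712 0.2821 m, τ=-2.1035 1.5675 N·m.
t=0.6800 s (step 68): theta=0.1609 -0.9643 rad, dq=-0.4644 -1.8638 rad/s, tcp=0.1105 -0.1805 0.2699 m, τ=-2.0435 1.6334 N·m.
t=0.7200 s (step 72): theta=0.1413 -1.0395 rad, dq=-0.5121 -1.8979 rad/s, tcp=0.1083 -0.1890 0.2570 m, τ=-1.9792 1.6931 N·m.
t=0.7600 s (step 76): theta=0.1199 -1.1159 rad, dq=-0.5632 -1.9214 rad/s, tcp=0.1059 -0.1964 0.2434 m, τ=-1.9111 1.7455 N·m.
t=0.8000 s (step 80): theta=0.0963 -1.1931 rad, dq=-0.6172 -1.9334 rad/s, tcp=0.1035 -0.2026 0.2294 m, τ=-1.8401 1.7893 N·m.
t=0.8400 s (step 84): theta=0.0705 -1.2704 rad, dq=-0.6735 -1.9330 rad/s, tcp=0.1011 -0.2076 0.2150 m, τ=-1.7669 1.8235 N·m.
t=0.8800 s (step 88): theta=0.0424 -1.3475 rad, dq=-0.7314 -1.9197 rad/s, tcp=0.0987 -0.2112 0.2006 m, τ=-1.6920 1.8472 N·m.
t=0.9200 s (step 92): theta=0.0120 -1.4238 rad, dq=-0.7896 -1.8933 rad/s, tcp=0.0965 -0.2136 0.1864 m, τ=-1.6158 1.8597 N·m.
t=0.9600 s (step 96): theta=-0.0207 -1.4988 rad, dq=-0.8463 -1.8539 rad/s, tcp=0.0945 -0.2146 0.1725 m, τ=-1.5381 1.8607 N·m.
t=1.0000 s (step 100): theta=-0.0556 -1.5719 rad, dq=-0.8987 -1.8018 rad/s, tcp=0.0927 -0.2143 0.1593 m, τ=-1.4584 1.8498 N·m.
t=1.0400 s (step 104): theta=-0.0925 -1.6428 rad, dq=-0.9426 -1.7374 rad/s, tcp=0.0913 -0.2130 0.1468 m, τ=-1.3758 1.8270 N·m.
t=1.0800 s (step 108): theta=-0.1308 -1.7108 rad, dq=-0.9719 -1.6614 rad/s, tcp=0.0901 -0.2106 0.1352 m, τ=-1.2898 1.7925 N·m.
t=1.1200 s (step 112): theta=-0.1699 -1.7755 rad, dq=-0.9794 -1.5746 rad/s, tcp=0.0894 -0.2074 0.1247 m, τ=-1.2007 1.7472 N·m.
t=1.1600 s (step 116): theta=-0.2087 -1.8366 rad, dq=-0.9577 -1.4782 rad/s, tcp=0.0891 -0.2035 0.1152 m, τ=-1.1109 1.6927 N·m.
t=1.2000 s (step 120): theta=-0.2460 -1.8937 rad, dq=-0.9019 -1.3748 rad/s, tcp=0.0892 -0.1991 0.1067 m, τ=-1.0246 1.6319 N·m.
t=1.2400 s (step 124): theta=-0.2804 -1.9465 rad, dq=-0.8118 -1.2681 rad/s, tcp=0.0898 -0.1945 0.0991 m, τ=-0.9472 1.5683 N·m.
t=1.2800 s (step 128): theta=-0.3106 -1.9951 rad, dq=-0.6922 -1.1621 rad/s, tcp=0.0907 -0.1897 0.0924 m, τ=-0.8838 1.5056 N·m.
t=1.3200 s (step 132): theta=-0.3355 -2.0396 rad, dq=-0.5521 -1.0608 rad/s, tcp=0.0921 -0.1850 0.0862 m, τ=-0.8371 1.4469 N·m.
t=1.3600 s (step 136): theta=-0.3546 -2.0801 rad, dq=-0.4015 -0.9671 rad/s, tcp=0.0937 -0.1803 0.0805 m, τ=-0.8073 1.3937 N·m.
t=1.4000 s (step 140): theta=-0.3676 -2.1171 rad, dq=-0.2492 -0.8825 rad/s, tcp=0.0956 -0.1757 0.0750 m, τ=-0.7929 1.3466 N·m.
t=1.4400 s (step 144): theta=-0.3746 -2.1509 rad, dq=-0.1014 -0.8072 rad/s, tcp=0.0977 -0.1713 0.0697 m, τ=-0.7916 1.3052 N·m.
t=1.4800 s (step 148): theta=-0.3761 -2.1819 rad, dq=0.0044 -0.7538 rad/s, tcp=0.0999 -0.1671 0.0644 m, τ=-0.7746 1.2758 N·m.
t=1.5200 s (step 152): theta=-0.3752 -2.2114 rad, dq=0.0442 -0.7196 rad/s, tcp=0.1020 -0.1629 0.0593 m, τ=-0.7148 1.2515 N·m.
t=1.5600 s (step 156): theta=-0.3718 -2.2392 rad, dq=0.1293 -0.6664 rad/s, tcp=0.1041 -0.1589 0.0543 m, τ=-0.7002 1.2140 N·m.
t=1.6000 s (step 160): theta=-0.3647 -2.2648 rad, dq=0.2284 -0.6138 rad/s, tcp=0.1060 -0.1550 0.0493 m, τ=-0.7113 1.1784 N·m.
t=1.6400 s (step 164): theta=-0.3536 -2.2884 rad, dq=0.3231 -0.5678 rad/s, tcp=0.1079 -0.1514 0.0443 m, τ=-0.7325 1.1474 N·m.
t=1.6600 s (step 166): theta=-0.3467 -2.2995 rad, dq=0.3674 -0.5471 rad/s, tcp=0.1088 -0.1496 0.0417 m.
max |τ| (N·m): 2.4294


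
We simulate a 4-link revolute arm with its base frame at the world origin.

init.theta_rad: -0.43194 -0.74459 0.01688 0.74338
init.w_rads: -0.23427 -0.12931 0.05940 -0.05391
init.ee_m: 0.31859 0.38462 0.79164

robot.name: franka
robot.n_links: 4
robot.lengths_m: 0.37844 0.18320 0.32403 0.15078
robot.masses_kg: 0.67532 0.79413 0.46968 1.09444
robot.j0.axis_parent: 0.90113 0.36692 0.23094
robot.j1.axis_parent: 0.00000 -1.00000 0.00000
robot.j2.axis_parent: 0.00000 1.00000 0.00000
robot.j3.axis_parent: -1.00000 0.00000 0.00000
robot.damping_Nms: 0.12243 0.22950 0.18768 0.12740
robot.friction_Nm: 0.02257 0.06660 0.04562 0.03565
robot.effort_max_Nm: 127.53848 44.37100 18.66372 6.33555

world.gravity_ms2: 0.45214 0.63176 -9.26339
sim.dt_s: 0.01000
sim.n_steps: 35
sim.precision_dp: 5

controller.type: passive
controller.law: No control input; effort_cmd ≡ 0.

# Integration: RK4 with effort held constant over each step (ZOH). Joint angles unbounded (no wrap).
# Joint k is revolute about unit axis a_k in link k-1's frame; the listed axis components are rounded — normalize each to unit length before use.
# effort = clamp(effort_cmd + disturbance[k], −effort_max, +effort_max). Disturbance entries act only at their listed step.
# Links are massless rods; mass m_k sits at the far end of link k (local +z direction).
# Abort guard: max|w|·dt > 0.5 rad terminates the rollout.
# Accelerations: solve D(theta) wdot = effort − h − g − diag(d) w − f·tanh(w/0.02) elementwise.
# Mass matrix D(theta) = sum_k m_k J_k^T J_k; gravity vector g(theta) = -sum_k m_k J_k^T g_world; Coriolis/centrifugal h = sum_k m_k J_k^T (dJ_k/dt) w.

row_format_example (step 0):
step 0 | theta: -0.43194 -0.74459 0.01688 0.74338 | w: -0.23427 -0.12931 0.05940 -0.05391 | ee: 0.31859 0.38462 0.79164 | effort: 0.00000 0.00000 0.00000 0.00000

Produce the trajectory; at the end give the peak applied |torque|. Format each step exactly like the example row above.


step 1 | theta: -0.43460 -0.74718 0.01638 0.74412 | w: -0.29960 -0.37562 -0.13728 0.19177 | ee: 0.31914 0.38594 0.79024 | effort: 0.00000 0.00000 0.00000 0.00000
step 2 | theta: -0.43794 -0.75199 0.01430 0.74715 | w: -0.36770 -0.58148 -0.27256 0.41173 | ee: 0.32000 0.38765 0.78807 | effort: 0.00000 0.00000 0.00000 0.00000
step 3 | theta: -0.44197 -0.75873 0.01105 0.75229 | w: -0.43850 -0.76327 -0.37128 0.61298 | ee: 0.32118 0.38973 0.78513 | effort: 0.00000 0.00000 0.00000 0.00000
step 4 | theta: -0.44672 -0.76720 0.00697 0.75935 | w: -0.51248 -0.92686 -0.44202 0.79578 | ee: 0.32268 0.39215 0.78142 | effort: 0.00000 0.00000 0.00000 0.00000
step 5 | theta: -0.45223 -0.77723 0.00228 0.76815 | w: -0.59008 -1.07663 -0.49115 0.96058 | ee: 0.32451 0.39490 0.77695 | effort: 0.00000 0.00000 0.00000 0.00000
step 6 | theta: -0.45853 -0.78870 -0.00280 0.77851 | w: -0.67172 -1.21582 -0.52336 1.10792 | ee: 0.32666 0.39796 0.77171 | effort: 0.00000 0.00000 0.00000 0.00000
step 7 | theta: -0.46568 -0.80151 -0.00814 0.79025 | w: -0.75780 -1.34674 -0.54206 1.23834 | ee: 0.32913 0.40131 0.76570 | effort: 0.00000 0.00000 0.00000 0.00000
step 8 | theta: -0.47371 -0.81561 -0.01361 0.80322 | w: -0.84878 -1.47107 -0.54971 1.35232 | ee: 0.33191 0.40493 0.75892 | effort: 0.00000 0.00000 0.00000 0.00000
step 9 | theta: -0.48267 -0.83092 -0.01910 0.81724 | w: -0.94512 -1.58991 -0.54800 1.45030 | ee: 0.33500 0.40879 0.75135 | effort: 0.00000 0.00000 0.00000 0.00000
step 10 | theta: -0.49263 -0.84739 -0.02454 0.83217 | w: -1.04730 -1.70397 -0.53812 1.53267 | ee: 0.33839 0.41288 0.74300 | effort: 0.00000 0.00000 0.00000 0.00000
step 11 | theta: -0.50364 -0.86498 -0.02984 0.84785 | w: -1.15587 -1.81362 -0.52077 1.59981 | ee: 0.34206 0.41715 0.73385 | effort: 0.00000 0.00000 0.00000 0.00000
step 12 | theta: -0.51577 -0.88365 -0.03493 0.86412 | w: -1.27140 -1.91893 -0.49638 1.65207 | ee: 0.34600 0.42159 0.72390 | effort: 0.00000 0.00000 0.00000 0.00000
step 13 | theta: -0.52909 -0.90335 -0.03974 0.88084 | w: -1.39452 -2.01977 -0.46510 1.68987 | ee: 0.35021 0.42617 0.71314 | effort: 0.00000 0.00000 0.00000 0.00000
step 14 | theta: -0.54369 -0.92403 -0.04421 0.89787 | w: -1.52591 -2.11576 -0.42689 1.71366 | ee: 0.35466 0.43086 0.70156 | effort: 0.00000 0.00000 0.00000 0.00000
step 15 | theta: -0.55964 -0.94564 -0.04826 0.91507 | w: -1.66629 -2.20635 -0.38155 1.72405 | ee: 0.35933 0.43562 0.68916 | effort: 0.00000 0.00000 0.00000 0.00000
step 16 | theta: -0.57705 -0.96813 -0.05182 0.93231 | w: -1.81645 -2.29080 -0.32877 1.72178 | ee: 0.36421 0.44042 0.67592 | effort: 0.00000 0.00000 0.00000 0.00000
step 17 | theta: -0.59601 -0.99144 -0.05481 0.94946 | w: -1.97723 -2.36818 -0.26813 1.70786 | ee: 0.36927 0.44523 0.66185 | effort: 0.00000 0.00000 0.00000 0.00000
step 18 | theta: -0.61663 -1.01547 -0.05715 0.96643 | w: -2.14951 -2.43736 -0.19911 1.68356 | ee: 0.37450 0.45000 0.64694 | effort: 0.00000 0.00000 0.00000 0.00000
step 19 | theta: -0.63904 -1.04015 -0.05876 0.98311 | w: -2.33421 -2.49702 -0.12112 1.65051 | ee: 0.37986 0.45471 0.63119 | effort: 0.00000 0.00000 0.00000 0.00000
step 20 | theta: -0.66336 -1.06537 -0.05954 0.99942 | w: -2.53227 -2.54593 -0.03392 1.61074 | ee: 0.38532 0.45930 0.61461 | effort: 0.00000 0.00000 0.00000 0.00000
step 21 | theta: -0.68973 -1.09110 -0.05951 1.01530 | w: -2.74528 -2.60455 0.02887 1.56391 | ee: 0.39086 0.46373 0.59719 | effort: 0.00000 0.00000 0.00000 0.00000
step 22 | theta: -0.71832 -1.11746 -0.05900 1.03069 | w: -2.97397 -2.66478 0.07712 1.51430 | ee: 0.39643 0.46797 0.57897 | effort: 0.00000 0.00000 0.00000 0.00000
step 23 | theta: -0.74926 -1.14431 -0.05789 1.04560 | w: -3.21853 -2.69983 0.14960 1.46887 | ee: 0.40199 0.47198 0.55994 | effort: 0.00000 0.00000 0.00000 0.00000
step 24 | theta: -0.78274 -1.17137 -0.05593 1.06009 | w: -3.47968 -2.70830 0.24579 1.43169 | ee: 0.40750 0.47570 0.54013 | effort: 0.00000 0.00000 0.00000 0.00000
step 25 | theta: -0.81892 -1.19838 -0.05290 1.07427 | w: -3.75793 -2.68876 0.36485 1.40732 | ee: 0.41291 0.47908 0.51957 | effort: 0.00000 0.00000 0.00000 0.00000
step 26 | theta: -0.85796 -1.22505 -0.04856 1.08830 | w: -4.05344 -2.63920 0.50650 1.40079 | ee: 0.41819 0.48209 0.49829 | effort: 0.00000 0.00000 0.00000 0.00000
step 27 | theta: -0.90004 -1.25106 -0.04269 1.10237 | w: -4.36590 -2.55711 0.67094 1.41737 | ee: 0.42327 0.48469 0.47632 | effort: 0.00000 0.00000 0.00000 0.00000
step 28 | theta: -0.94533 -1.27607 -0.03506 1.11674 | w: -4.69438 -2.43957 0.85871 1.46217 | ee: 0.42811 0.48683 0.45372 | effort: 0.00000 0.00000 0.00000 0.00000
step 29 | theta: -0.99398 -1.29972 -0.02544 1.13172 | w: -5.03721 -2.28337 1.07061 1.53974 | ee: 0.43265 0.48849 0.43054 | effort: 0.00000 0.00000 0.00000 0.00000
step 30 | theta: -1.04611 -1.32160 -0.01357 1.14766 | w: -5.39179 -2.08508 1.30760 1.65350 | ee: 0.43683 0.48965 0.40684 | effort: 0.00000 0.00000 0.00000 0.00000
step 31 | theta: -1.10184 -1.34127 0.00080 1.16492 | w: -5.75446 -1.84121 1.57075 1.80505 | ee: 0.44061 0.49031 0.38270 | effort: 0.00000 0.00000 0.00000 0.00000
step 32 | theta: -1.16121 -1.35826 0.01794 1.18388 | w: -6.12040 -1.54830 1.86114 1.99351 | ee: 0.44393 0.49048 0.35817 | effort: 0.00000 0.00000 0.00000 0.00000
step 33 | theta: -1.22424 -1.37206 0.03812 1.20490 | w: -6.48351 -1.20308 2.17970 2.21487 | ee: 0.44677 0.49018 0.33333 | effort: 0.00000 0.00000 0.00000 0.00000
step 34 | theta: -1.29085 -1.38214 0.06163 1.22826 | w: -6.83640 -0.80273 2.52705 2.46156 | ee: 0.44909 0.48948 0.30824 | effort: 0.00000 0.00000 0.00000 0.00000
step 35 | theta: -1.36090 -1.38793 0.08875 1.25418 | w: -7.17047 -0.34509 2.90311 2.72222 | ee: 0.45089 0.48843 0.28295
max |effort| (N·m): 0.00000


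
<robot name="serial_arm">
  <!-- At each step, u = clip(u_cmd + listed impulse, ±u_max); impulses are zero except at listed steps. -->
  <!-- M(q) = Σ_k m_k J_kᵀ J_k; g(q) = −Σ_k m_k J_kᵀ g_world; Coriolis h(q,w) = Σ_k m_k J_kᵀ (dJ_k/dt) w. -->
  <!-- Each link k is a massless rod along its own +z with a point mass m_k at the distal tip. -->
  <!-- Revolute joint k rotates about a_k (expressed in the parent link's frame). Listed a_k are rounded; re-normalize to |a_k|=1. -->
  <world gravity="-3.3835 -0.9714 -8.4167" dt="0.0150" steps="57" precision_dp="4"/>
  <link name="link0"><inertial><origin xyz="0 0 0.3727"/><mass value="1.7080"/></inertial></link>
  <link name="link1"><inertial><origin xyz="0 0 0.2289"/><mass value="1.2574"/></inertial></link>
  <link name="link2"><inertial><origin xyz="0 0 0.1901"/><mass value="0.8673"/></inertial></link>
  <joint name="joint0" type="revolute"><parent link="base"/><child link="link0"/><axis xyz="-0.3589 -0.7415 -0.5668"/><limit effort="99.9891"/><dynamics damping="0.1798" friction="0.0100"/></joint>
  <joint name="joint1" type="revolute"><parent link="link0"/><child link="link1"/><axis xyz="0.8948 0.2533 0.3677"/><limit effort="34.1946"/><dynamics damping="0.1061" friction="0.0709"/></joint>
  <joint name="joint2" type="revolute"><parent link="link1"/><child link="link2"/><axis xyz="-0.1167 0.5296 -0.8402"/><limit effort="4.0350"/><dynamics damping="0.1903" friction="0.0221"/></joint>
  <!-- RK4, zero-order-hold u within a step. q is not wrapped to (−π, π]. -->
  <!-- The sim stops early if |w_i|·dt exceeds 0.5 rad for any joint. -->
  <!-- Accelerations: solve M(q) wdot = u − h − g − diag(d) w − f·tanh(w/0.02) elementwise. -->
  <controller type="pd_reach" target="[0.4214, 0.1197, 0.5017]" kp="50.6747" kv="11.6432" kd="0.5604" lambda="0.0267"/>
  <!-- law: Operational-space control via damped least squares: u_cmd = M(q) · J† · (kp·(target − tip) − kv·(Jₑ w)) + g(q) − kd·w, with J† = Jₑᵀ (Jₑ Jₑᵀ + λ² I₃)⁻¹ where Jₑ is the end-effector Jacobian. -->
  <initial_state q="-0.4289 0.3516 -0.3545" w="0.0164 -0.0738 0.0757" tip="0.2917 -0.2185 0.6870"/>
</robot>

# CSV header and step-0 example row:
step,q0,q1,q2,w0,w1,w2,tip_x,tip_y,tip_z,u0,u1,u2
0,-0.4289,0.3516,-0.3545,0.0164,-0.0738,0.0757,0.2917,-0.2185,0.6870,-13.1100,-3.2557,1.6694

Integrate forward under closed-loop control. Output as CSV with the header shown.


step,q0,q1,q2,w0,w1,w2,tip_x,tip_y,tip_z,u0,u1,u2
1,-0.4316,0.3462,-0.3523,-0.3697,-0.6500,0.2131,0.2926,-0.2171,0.6875,-10.7204,-2.8085,1.3709
2,-0.4394,0.3331,-0.3489,-0.6814,-1.0901,0.2360,0.2956,-0.2138,0.6882,-9.0572,-2.5082,1.1826
3,-0.4516,0.3142,-0.3453,-0.9382,-1.4289,0.2463,0.3003,-0.2092,0.6889,-7.8563,-2.3091,1.0273
4,-0.4673,0.2907,-0.3421,-1.1618,-1.7066,0.1994,0.3064,-0.2035,0.6895,-7.0051,-2.1683,0.9232
5,-0.4863,0.2633,-0.3395,-1.3616,-1.9388,0.1453,0.3136,-0.1969,0.6898,-6.3463,-2.0677,0.8326
6,-0.5081,0.2327,-0.3380,-1.5470,-2.1422,0.0661,0.3219,-0.1894,0.6896,-5.7922,-1.9911,0.7623
7,-0.5326,0.1993,-0.3376,-1.7189,-2.3178,0.0120,0.3310,-0.1812,0.6890,-5.2170,-1.9364,0.6787
8,-0.5596,0.1633,-0.3380,-1.8812,-2.4733,-0.0462,0.3409,-0.1722,0.6878,-4.5623,-1.8964,0.5989
9,-0.5889,0.1252,-0.3392,-2.0325,-2.6073,-0.0978,0.3515,-0.1626,0.6860,-3.7693,-1.8710,0.5163
10,-0.6204,0.0853,-0.3412,-2.1721,-2.7210,-0.1652,0.3626,-0.1523,0.6834,-2.8421,-1.8573,0.4466
11,-0.6539,0.0438,-0.3439,-2.2937,-2.8050,-0.1973,0.3741,-0.1414,0.6801,-1.7442,-1.8592,0.3594
12,-0.6891,0.0013,-0.3471,-2.3961,-2.8613,-0.2246,0.3858,-0.1300,0.6760,-0.5244,-1.8713,0.2759
13,-0.7256,-0.0417,-0.3505,-2.4752,-2.8857,-0.2279,0.3976,-0.1181,0.6712,0.7813,-1.8921,0.1859
14,-0.7631,-0.0850,-0.3538,-2.5302,-2.8808,-0.2241,0.4093,-0.1060,0.6656,2.1040,-1.9161,0.1014
15,-0.8013,-0.1279,-0.3570,-2.5601,-2.8478,-0.2084,0.4207,-0.0936,0.6594,3.3897,-1.9398,0.0202
16,-0.8397,-0.1702,-0.3599,-2.5661,-2.7911,-0.1905,0.4317,-0.0812,0.6526,4.5859,-1.9584,-0.0514
17,-0.8781,-0.2114,-0.3626,-2.5498,-2.7151,-0.1701,0.4422,-0.0689,0.6454,5.6599,-1.9689,-0.1140
18,-0.9160,-0.2515,-0.3649,-2.5136,-2.6249,-0.1518,0.4520,-0.0566,0.6377,6.5909,-1.9684,-0.1656
19,-0.9533,-0.2900,-0.3670,-2.4605,-2.5252,-0.1356,0.4611,-0.0447,0.6299,7.3728,-1.9551,-0.2072
20,-0.9897,-0.3271,-0.3689,-2.3933,-2.4203,-0.1231,0.4695,-0.0330,0.6220,8.0086,-1.9280,-0.2392
21,-1.0250,-0.3626,-0.3706,-2.3150,-2.3136,-0.1138,0.4771,-0.0217,0.6140,8.5083,-1.8868,-0.2629
22,-1.0591,-0.3964,-0.3722,-2.2281,-2.2079,-0.1077,0.4839,-0.0108,0.6062,8.8853,-1.8318,-0.2795
23,-1.0918,-0.4288,-0.3737,-2.1351,-2.1052,-0.1042,0.4899,-0.0003,0.5985,9.1552,-1.7639,-0.2903
24,-1.1231,-0.4596,-0.3752,-2.0381,-2.0068,-0.1030,0.4951,0.0097,0.5910,9.3335,-1.6843,-0.2964
25,-1.1529,-0.4889,-0.3767,-1.9388,-1.9135,-0.1035,0.4996,0.0193,0.5839,9.4352,-1.5943,-0.2989
26,-1.1812,-0.5170,-0.3782,-1.8386,-1.8256,-0.1054,0.5034,0.0284,0.5770,9.4738,-1.4955,-0.2986
27,-1.2080,-0.5437,-0.3798,-1.7387,-1.7432,-0.1082,0.5065,0.0371,0.5705,9.4615,-1.3897,-0.2963
28,-1.2333,-0.5692,-0.3814,-1.6401,-1.6660,-0.1116,0.5090,0.0453,0.5644,9.4087,-1.2784,-0.2924
29,-1.2572,-0.5937,-0.3831,-1.5435,-1.5938,-0.1156,0.5109,0.0531,0.5587,9.3246,-1.1633,-0.2874
30,-1.2797,-0.6171,-0.3848,-1.4496,-1.5259,-0.1198,0.5123,0.0604,0.5534,9.2165,-1.0456,-0.2817
31,-1.3007,-0.6394,-0.3866,-1.3586,-1.4621,-0.1242,0.5132,0.0674,0.5484,9.0909,-0.9269,-0.2756
32,-1.3204,-0.6609,-0.3885,-1.2710,-1.4018,-0.1287,0.5137,0.0740,0.5438,8.9528,-0.8082,-0.2692
33,-1.3389,-0.6815,-0.3904,-1.1869,-1.3447,-0.1332,0.5138,0.0802,0.5396,8.8066,-0.6906,-0.2626
34,-1.3561,-0.7012,-0.3924,-1.1066,-1.2903,-0.1377,0.5135,0.0860,0.5357,8.6555,-0.5750,-0.2560
35,-1.3721,-0.7202,-0.3945,-1.0300,-1.2383,-0.1421,0.5130,0.0915,0.5322,8.5025,-0.4621,-0.2495
36,-1.3870,-0.7384,-0.3966,-0.9572,-1.1884,-0.1464,0.5121,0.0966,0.5289,8.3495,-0.3524,-0.2432
37,-1.4008,-0.7558,-0.3988,-0.8882,-1.1403,-0.1506,0.5110,0.1014,0.5260,8.1984,-0.2465,-0.2369
38,-1.4136,-0.7726,-0.4011,-0.8230,-1.0940,-0.1546,0.5097,0.1060,0.5233,8.0505,-0.1448,-0.2309
39,-1.4255,-0.7886,-0.4034,-0.7615,-1.0491,-0.1586,0.5082,0.1102,0.5209,7.9068,-0.0473,-0.2252
40,-1.4365,-0.8040,-0.4058,-0.7036,-1.0057,-0.1623,0.5065,0.1142,0.5187,7.7681,0.0456,-0.2196
41,-1.4467,-0.8188,-0.4083,-0.6492,-0.9635,-0.1660,0.5048,0.1179,0.5167,7.6349,0.1339,-0.2143
42,-1.4560,-0.8329,-0.4108,-0.5984,-0.9226,-0.1694,0.5029,0.1214,0.5149,7.5075,0.2175,-0.2093
43,-1.4646,-0.8465,-0.4133,-0.5508,-0.8829,-0.1728,0.5009,0.1246,0.5133,7.3863,0.2965,-0.2045
44,-1.4726,-0.8594,-0.4159,-0.5064,-0.8444,-0.1759,0.4989,0.1276,0.5119,7.2714,0.3709,-0.1999
45,-1.4798,-0.8718,-0.4186,-0.4651,-0.8070,-0.1788,0.4968,0.1304,0.5106,7.1628,0.4408,-0.1956
46,-1.4865,-0.8836,-0.4213,-0.4268,-0.7708,-0.1816,0.4948,0.1330,0.5095,7.0606,0.5065,-0.1916
47,-1.4927,-0.8949,-0.4240,-0.3912,-0.7357,-0.1842,0.4927,0.1354,0.5085,6.9645,0.5679,-0.1877
48,-1.4983,-0.9057,-0.4268,-0.3584,-0.7018,-0.1867,0.4906,0.1377,0.5076,6.8745,0.6253,-0.1842
49,-1.5034,-0.9160,-0.4296,-0.3280,-0.6690,-0.1889,0.4885,0.1398,0.5068,6.7905,0.6788,-0.1808
50,-1.5081,-0.9257,-0.4324,-0.3001,-0.6374,-0.1910,0.4864,0.1417,0.5061,6.7121,0.7287,-0.1776
51,-1.5124,-0.9351,-0.4353,-0.2744,-0.6069,-0.1930,0.4844,0.1435,0.5055,6.6393,0.7751,-0.1746
52,-1.5164,-0.9440,-0.4382,-0.2508,-0.5776,-0.1947,0.4823,0.1452,0.5049,6.5717,0.8183,-0.1718
53,-1.5200,-0.9524,-0.4411,-0.2292,-0.5493,-0.1963,0.4804,0.1468,0.5044,6.5092,0.8583,-0.1692
54,-1.5233,-0.9604,-0.4441,-0.2094,-0.5222,-0.1977,0.4785,0.1482,0.5040,6.4514,0.8954,-0.1667
55,-1.5263,-0.9681,-0.4470,-0.1913,-0.4963,-0.1990,0.4766,0.1495,0.5036,6.3982,0.9298,-0.1644
56,-1.5290,-0.9753,-0.4500,-0.1749,-0.4714,-0.2002,0.4748,0.1507,0.5033,6.3492,0.9616,-0.1622
57,-1.5315,-0.9822,-0.4530,-0.1599,-0.4475,-0.2012,0.4730,0.1518,0.5030,,,


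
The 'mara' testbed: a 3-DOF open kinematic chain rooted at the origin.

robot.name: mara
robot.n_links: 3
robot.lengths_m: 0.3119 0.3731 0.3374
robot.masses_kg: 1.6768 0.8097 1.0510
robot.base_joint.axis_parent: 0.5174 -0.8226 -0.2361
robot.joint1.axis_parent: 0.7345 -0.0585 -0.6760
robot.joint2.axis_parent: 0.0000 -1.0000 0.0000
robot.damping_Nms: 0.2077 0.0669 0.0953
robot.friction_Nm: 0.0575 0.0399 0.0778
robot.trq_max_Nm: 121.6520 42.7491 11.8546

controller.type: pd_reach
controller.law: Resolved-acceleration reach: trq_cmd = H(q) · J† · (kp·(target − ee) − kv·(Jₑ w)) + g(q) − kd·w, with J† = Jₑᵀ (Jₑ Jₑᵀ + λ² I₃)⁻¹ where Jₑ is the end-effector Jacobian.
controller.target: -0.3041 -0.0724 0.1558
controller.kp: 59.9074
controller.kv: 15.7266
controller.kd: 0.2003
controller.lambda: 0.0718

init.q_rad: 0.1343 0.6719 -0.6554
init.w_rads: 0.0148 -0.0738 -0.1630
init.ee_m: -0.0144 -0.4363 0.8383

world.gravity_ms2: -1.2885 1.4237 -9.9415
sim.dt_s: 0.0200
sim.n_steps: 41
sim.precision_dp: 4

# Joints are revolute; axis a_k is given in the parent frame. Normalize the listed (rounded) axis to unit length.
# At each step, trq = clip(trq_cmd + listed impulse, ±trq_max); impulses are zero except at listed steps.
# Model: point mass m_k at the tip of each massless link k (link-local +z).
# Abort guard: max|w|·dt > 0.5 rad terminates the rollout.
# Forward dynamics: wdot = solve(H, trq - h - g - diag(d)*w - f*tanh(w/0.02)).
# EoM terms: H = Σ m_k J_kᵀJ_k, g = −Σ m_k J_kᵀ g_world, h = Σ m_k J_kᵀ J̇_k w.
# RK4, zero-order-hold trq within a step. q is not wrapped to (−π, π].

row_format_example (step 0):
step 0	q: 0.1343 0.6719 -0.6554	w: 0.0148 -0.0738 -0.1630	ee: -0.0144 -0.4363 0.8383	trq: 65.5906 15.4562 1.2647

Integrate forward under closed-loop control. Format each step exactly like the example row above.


step 1	q: 0.1637 0.6402 -0.7020	w: 2.8796 -2.9977 -4.4457	ee: -0.0159 -0.4355 0.8338	trq: 52.3017 10.6567 1.6001
step 2	q: 0.2419 0.5615 -0.8227	w: 4.8608 -4.7359 -7.5208	ee: -0.0238 -0.4319 0.8198	trq: 30.7215 4.6991 0.9642
step 3	q: 0.3481 0.4620 -0.9879	w: 5.7093 -5.1499 -8.8820	ee: -0.0395 -0.4225 0.7956	trq: 6.2041 -0.7360 0.2576
step 4	q: 0.4618 0.3630 -1.1645	w: 5.6704 -4.7723 -8.7523	ee: -0.0620 -0.4076 0.7631	trq: -10.5910 -3.8311 0.1362
step 5	q: 0.5707 0.2737 -1.3315	w: 5.2572 -4.2153 -7.9869	ee: -0.0881 -0.3896 0.7258	trq: -19.6130 -5.0676 0.5379
step 6	q: 0.6705 0.1949 -1.4818	w: 4.7488 -3.7086 -7.0949	ee: -0.1147 -0.3706 0.6866	trq: -23.8083 -5.3249 1.1756
step 7	q: 0.7603 0.1252 -1.6149	w: 4.2480 -3.2929 -6.2620	ee: -0.1400 -0.3517 0.6474	trq: -25.3542 -5.1390 1.8482
step 8	q: 0.8405 0.0629 -1.7325	w: 3.7869 -2.9589 -5.5359	ee: -0.1630 -0.3334 0.6093	trq: -25.5126 -4.7731 2.4590
step 9	q: 0.9120 0.0066 -1.8367	w: 3.3728 -2.6901 -4.9163	ee: -0.1832 -0.3160 0.5729	trq: -24.9793 -4.3493 2.9730
step 10	q: 0.9757 -0.0449 -1.9294	w: 3.0044 -2.4725 -4.3885	ee: -0.2008 -0.2996 0.5386	trq: -24.1323 -3.9229 3.3856
step 11	q: 1.0324 -0.0925 -2.0125	w: 2.6780 -2.2953 -3.9360	ee: -0.2158 -0.2841 0.5064	trq: -23.1742 -3.5184 3.7049
step 12	q: 1.0831 -0.1368 -2.0871	w: 2.3892 -2.1505 -3.5441	ee: -0.2286 -0.2696 0.4765	trq: -22.2103 -3.1456 3.9436
step 13	q: 1.1283 -0.1786 -2.1544	w: 2.1338 -2.0316 -3.2007	ee: -0.2393 -0.2560 0.4487	trq: -21.2924 -2.8072 4.1153
step 14	q: 1.1687 -0.2182 -2.2153	w: 1.9079 -1.9338 -2.8965	ee: -0.2484 -0.2432 0.4231	trq: -20.4424 -2.5028 4.2325
step 15	q: 1.2048 -0.2560 -2.2704	w: 1.7081 -1.8528 -2.6245	ee: -0.2561 -0.2314 0.3995	trq: -19.6670 -2.2300 4.3065
step 16	q: 1.2372 -0.2923 -2.3204	w: 1.5313 -1.7852 -2.3791	ee: -0.2626 -0.2203 0.3778	trq: -18.9646 -1.9859 4.3466
step 17	q: 1.2663 -0.3274 -2.3657	w: 1.3750 -1.7282 -2.1565	ee: -0.2681 -0.2100 0.3579	trq: -18.3298 -1.7673 4.3608
step 18	q: 1.2924 -0.3614 -2.4067	w: 1.2368 -1.6794 -1.9534	ee: -0.2727 -0.2005 0.3397	trq: -17.7563 -1.5709 4.3554
step 19	q: 1.3159 -0.3946 -2.4439	w: 1.1147 -1.6367 -1.7676	ee: -0.2766 -0.1916 0.3231	trq: -17.2374 -1.3938 4.3357
step 20	q: 1.3371 -0.4269 -2.4775	w: 1.0069 -1.5984 -1.5971	ee: -0.2800 -0.1833 0.3080	trq: -16.7671 -1.2334 4.3056
step 21	q: 1.3563 -0.4585 -2.5079	w: 0.9119 -1.5632 -1.4404	ee: -0.2829 -0.1757 0.2942	trq: -16.3401 -1.0873 4.2684
step 22	q: 1.3737 -0.4894 -2.5352	w: 0.8284 -1.5299 -1.2961	ee: -0.2853 -0.1686 0.2816	trq: -15.9520 -0.9534 4.2266
step 23	q: 1.3895 -0.5196 -2.5598	w: 0.7551 -1.4976 -1.1632	ee: -0.2874 -0.1620 0.2702	trq: -15.5990 -0.8303 4.1820
step 24	q: 1.4040 -0.5492 -2.5818	w: 0.6911 -1.4654 -1.0408	ee: -0.2892 -0.1559 0.2598	trq: -15.2780 -0.7163 4.1361
step 25	q: 1.4173 -0.5782 -2.6015	w: 0.6352 -1.4327 -0.9280	ee: -0.2908 -0.1503 0.2503	trq: -14.9868 -0.6105 4.0900
step 26	q: 1.4295 -0.6065 -2.6190	w: 0.5867 -1.3990 -0.8240	ee: -0.2921 -0.1450 0.2418	trq: -14.7231 -0.5120 4.0444
step 27	q: 1.4408 -0.6341 -2.6345	w: 0.5447 -1.3638 -0.7282	ee: -0.2933 -0.1402 0.2340	trq: -14.4853 -0.4201 3.9998
step 28	q: 1.4513 -0.6609 -2.6482	w: 0.5085 -1.3270 -0.6400	ee: -0.2943 -0.1356 0.2270	trq: -14.2718 -0.3342 3.9567
step 29	q: 1.4612 -0.6871 -2.6602	w: 0.4774 -1.2884 -0.5590	ee: -0.2952 -0.1314 0.2206	trq: -14.0813 -0.2540 3.9153
step 30	q: 1.4705 -0.7124 -2.6706	w: 0.4507 -1.2478 -0.4847	ee: -0.2960 -0.1275 0.2148	trq: -13.9124 -0.1793 3.8758
step 31	q: 1.4792 -0.7369 -2.6796	w: 0.4277 -1.2052 -0.4167	ee: -0.2967 -0.1238 0.2095	trq: -13.7638 -0.1097 3.8383
step 32	q: 1.4876 -0.7606 -2.6873	w: 0.4079 -1.1608 -0.3547	ee: -0.2973 -0.1204 0.2047	trq: -13.6340 -0.0452 3.8028
step 33	q: 1.4956 -0.7833 -2.6939	w: 0.3906 -1.1148 -0.2983	ee: -0.2979 -0.1172 0.2004	trq: -13.5214 0.0144 3.7694
step 34	q: 1.5033 -0.8051 -2.6993	w: 0.3755 -1.0673 -0.2473	ee: -0.2984 -0.1142 0.1965	trq: -13.4246 0.0692 3.7379
step 35	q: 1.5106 -0.8259 -2.7038	w: 0.3619 -1.0187 -0.2014	ee: -0.2988 -0.1114 0.1930	trq: -13.3417 0.1194 3.7083
step 36	q: 1.5177 -0.8458 -2.7074	w: 0.3494 -0.9694 -0.1604	ee: -0.2993 -0.1088 0.1897	trq: -13.2711 0.1651 3.6806
step 37	q: 1.5246 -0.8647 -2.7103	w: 0.3377 -0.9196 -0.1240	ee: -0.2996 -0.1063 0.1868	trq: -13.2109 0.2063 3.6547
step 38	q: 1.5313 -0.8826 -2.7124	w: 0.3266 -0.8698 -0.0919	ee: -0.3000 -0.1040 0.1841	trq: -13.1596 0.2434 3.6304
step 39	q: 1.5377 -0.8994 -2.7140	w: 0.3156 -0.8203 -0.0639	ee: -0.3004 -0.1019 0.1817	trq: -13.1154 0.2766 3.6077
step 40	q: 1.5439 -0.9153 -2.7150	w: 0.3046 -0.7716 -0.0399	ee: -0.3007 -0.0999 0.1795	trq: -13.0771 0.3060 3.5869
step 41	q: 1.5499 -0.9303 -2.7156	w: 0.2932 -0.7238 -0.0207	ee: -0.3010 -0.0980 0.1775


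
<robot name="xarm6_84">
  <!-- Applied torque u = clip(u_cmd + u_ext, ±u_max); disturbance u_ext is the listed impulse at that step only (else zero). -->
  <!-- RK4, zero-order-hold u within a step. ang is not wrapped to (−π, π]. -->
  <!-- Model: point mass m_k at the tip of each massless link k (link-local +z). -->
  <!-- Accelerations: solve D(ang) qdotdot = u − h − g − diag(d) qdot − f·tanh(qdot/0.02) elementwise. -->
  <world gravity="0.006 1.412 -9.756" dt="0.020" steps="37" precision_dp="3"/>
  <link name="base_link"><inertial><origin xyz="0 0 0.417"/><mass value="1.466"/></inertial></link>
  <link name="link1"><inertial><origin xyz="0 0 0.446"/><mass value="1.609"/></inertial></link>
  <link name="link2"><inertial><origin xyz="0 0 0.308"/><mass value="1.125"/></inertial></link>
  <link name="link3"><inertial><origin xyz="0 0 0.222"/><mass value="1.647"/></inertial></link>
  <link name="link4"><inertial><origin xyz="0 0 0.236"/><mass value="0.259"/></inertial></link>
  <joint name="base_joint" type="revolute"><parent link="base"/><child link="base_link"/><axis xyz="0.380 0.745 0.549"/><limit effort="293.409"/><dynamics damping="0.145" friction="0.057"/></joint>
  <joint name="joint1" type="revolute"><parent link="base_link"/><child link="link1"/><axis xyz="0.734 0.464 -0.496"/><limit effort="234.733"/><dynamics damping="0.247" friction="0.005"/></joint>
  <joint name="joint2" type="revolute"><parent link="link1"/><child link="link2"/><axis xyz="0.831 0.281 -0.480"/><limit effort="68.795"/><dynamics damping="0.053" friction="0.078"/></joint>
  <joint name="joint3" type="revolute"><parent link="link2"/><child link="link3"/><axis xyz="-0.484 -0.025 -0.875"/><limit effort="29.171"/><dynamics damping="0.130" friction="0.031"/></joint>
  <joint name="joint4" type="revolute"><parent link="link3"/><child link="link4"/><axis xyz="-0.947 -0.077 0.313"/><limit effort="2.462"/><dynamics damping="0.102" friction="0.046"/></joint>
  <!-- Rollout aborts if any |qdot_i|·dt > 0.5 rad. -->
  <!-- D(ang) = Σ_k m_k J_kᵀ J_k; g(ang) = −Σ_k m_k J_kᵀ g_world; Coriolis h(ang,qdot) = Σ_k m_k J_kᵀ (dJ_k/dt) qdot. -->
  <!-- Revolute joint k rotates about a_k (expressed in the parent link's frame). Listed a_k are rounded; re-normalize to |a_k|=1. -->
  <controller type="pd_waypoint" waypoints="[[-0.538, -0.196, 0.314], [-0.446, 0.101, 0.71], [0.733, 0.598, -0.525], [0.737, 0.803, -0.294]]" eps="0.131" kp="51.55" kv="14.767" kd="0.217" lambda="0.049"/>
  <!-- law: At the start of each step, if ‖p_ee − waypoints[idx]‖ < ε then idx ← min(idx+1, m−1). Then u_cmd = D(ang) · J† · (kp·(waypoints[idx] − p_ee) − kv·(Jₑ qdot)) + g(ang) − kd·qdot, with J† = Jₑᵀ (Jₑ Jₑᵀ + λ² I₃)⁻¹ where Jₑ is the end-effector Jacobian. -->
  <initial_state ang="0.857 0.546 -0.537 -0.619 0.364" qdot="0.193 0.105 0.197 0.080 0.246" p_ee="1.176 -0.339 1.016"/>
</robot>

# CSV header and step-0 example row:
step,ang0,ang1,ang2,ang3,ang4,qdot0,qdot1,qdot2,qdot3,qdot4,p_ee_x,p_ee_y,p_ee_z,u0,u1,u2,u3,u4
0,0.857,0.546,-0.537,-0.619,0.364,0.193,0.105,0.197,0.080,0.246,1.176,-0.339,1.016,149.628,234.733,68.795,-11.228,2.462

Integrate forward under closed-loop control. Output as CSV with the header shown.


step,ang0,ang1,ang2,ang3,ang4,qdot0,qdot1,qdot2,qdot3,qdot4,p_ee_x,p_ee_y,p_ee_z,u0,u1,u2,u3,u4
1,0.853,0.624,-0.627,-0.625,0.434,-0.518,7.370,-8.590,0.390,6.266,1.167,-0.340,1.003,69.861,153.983,44.909,-5.673,1.427
2,0.843,0.806,-0.821,-0.534,0.558,-0.394,10.596,-10.236,8.801,6.405,1.136,-0.337,0.972,-75.808,35.759,3.611,-0.387,1.603
3,0.836,1.023,-1.018,-0.350,0.700,-0.308,11.049,-9.279,9.630,7.853,1.090,-0.329,0.916,-160.229,-40.969,-25.783,3.495,1.049
4,0.829,1.238,-1.189,-0.175,0.854,-0.389,10.442,-7.764,8.310,7.607,1.034,-0.324,0.844,-177.808,-70.988,-40.188,4.904,0.717
5,0.820,1.439,-1.333,-0.027,0.996,-0.552,9.628,-6.506,6.908,6.614,0.975,-0.326,0.770,-161.706,-74.718,-44.457,4.876,0.532
6,0.807,1.624,-1.455,0.097,1.117,-0.731,8.875,-5.606,5.813,5.620,0.914,-0.332,0.702,-135.677,-67.639,-43.381,4.285,0.395
7,0.791,1.795,-1.562,0.202,1.220,-0.902,8.240,-4.969,5.018,4.837,0.853,-0.342,0.644,-110.186,-57.353,-39.936,3.544,0.271
8,0.772,1.955,-1.658,0.295,1.310,-1.066,7.718,-4.480,4.457,4.267,0.791,-0.351,0.596,-88.767,-47.040,-35.746,2.813,0.156
9,0.750,2.106,-1.744,0.378,1.391,-1.238,7.278,-4.042,4.078,3.853,0.728,-0.359,0.558,-72.030,-37.847,-31.644,2.144,0.055
10,0.723,2.248,-1.822,0.456,1.464,-1.439,6.880,-3.581,3.845,3.531,0.665,-0.366,0.527,-59.447,-30.076,-28.024,1.546,-0.022
11,0.692,2.382,-1.889,0.530,1.531,-1.697,6.474,-3.045,3.734,3.241,0.604,-0.371,0.503,-50.052,-23.750,-25.033,1.013,-0.071
12,0.656,2.507,-1.944,0.603,1.592,-2.035,6.007,-2.410,3.715,2.926,0.543,-0.374,0.484,-42.671,-18.851,-22.654,0.549,-0.088
13,0.611,2.622,-1.986,0.676,1.647,-2.462,5.439,-1.704,3.730,2.540,0.484,-0.376,0.469,-36.046,-15.365,-20.731,0.175,-0.075
14,0.557,2.725,-2.014,0.750,1.693,-2.952,4.769,-1.005,3.683,2.074,0.427,-0.377,0.457,-29.070,-13.208,-18.987,-0.071,-0.046
15,0.494,2.814,-2.029,0.820,1.730,-3.445,4.050,-0.417,3.476,1.575,0.371,-0.378,0.449,-21.192,-12.121,-17.113,-0.150,-0.022
16,0.421,2.888,-2.033,0.885,1.757,-3.875,3.356,-0.008,3.062,1.115,0.316,-0.378,0.443,-12.653,-11.678,-14.918,-0.063,-0.023
17,0.340,2.950,-2.031,0.940,1.775,-4.187,2.763,0.204,2.453,0.735,0.261,-0.377,0.441,-4.200,-11.366,-12.334,0.151,-0.052
18,0.255,3.000,-2.026,0.982,1.787,-4.377,2.285,0.290,1.758,0.436,0.207,-0.375,0.443,3.318,-11.099,-9.691,0.413,-0.102
19,0.166,3.042,-2.020,1.010,1.793,-4.457,1.920,0.305,1.061,0.185,0.154,-0.371,0.447,9.567,-10.914,-7.274,0.668,-0.157
20,0.077,3.078,-2.014,1.024,1.795,-4.449,1.650,0.291,0.421,-0.018,0.102,-0.365,0.452,14.838,-11.076,-5.285,0.894,-0.217
21,-0.011,3.109,-2.009,1.027,1.794,-4.373,1.449,0.276,-0.124,-0.111,0.050,-0.357,0.458,19.936,-12.025,-3.805,1.090,-0.312
22,-0.097,3.136,-2.003,1.020,1.790,-4.246,1.290,0.273,-0.537,-0.246,0.000,-0.348,0.463,23.706,-13.087,-2.969,1.211,-0.376
23,-0.180,3.161,-1.998,1.006,1.784,-4.081,1.167,0.274,-0.858,-0.383,-0.048,-0.337,0.467,26.859,-14.373,-2.624,1.312,-0.426
24,-0.260,3.183,-1.992,0.986,1.775,-3.888,1.069,0.278,-1.085,-0.501,-0.094,-0.325,0.469,29.618,-15.884,-2.681,1.399,-0.471
25,-0.335,3.204,-1.987,0.963,1.764,-3.673,0.986,0.283,-1.230,-0.587,-0.138,-0.313,0.470,32.035,-17.520,-3.034,1.475,-0.512
26,-0.407,3.223,-1.981,0.937,1.752,-3.443,0.914,0.287,-1.306,-0.638,-0.179,-0.300,0.468,34.075,-19.154,-3.585,1.539,-0.551
27,-0.473,3.240,-1.975,0.911,1.739,-3.200,0.848,0.289,-1.325,-0.654,-0.218,-0.287,0.465,35.685,-20.668,-4.246,1.589,-0.587
28,-0.534,3.256,-1.970,0.885,1.726,-2.950,0.785,0.289,-1.300,-0.640,-0.253,-0.275,0.459,36.829,-21.972,-4.951,1.623,-0.616
29,-0.591,3.271,-1.964,0.859,1.713,-2.699,0.723,0.290,-1.244,-0.602,-0.286,-0.263,0.453,37.497,-23.014,-5.649,1.639,-0.640
30,-0.642,3.285,-1.958,0.835,1.702,-2.449,0.662,0.290,-1.167,-0.547,-0.315,-0.251,0.445,37.715,-23.773,-6.307,1.638,-0.656
31,-0.689,3.298,-1.952,0.812,1.691,-2.207,0.601,0.292,-1.077,-0.482,-0.342,-0.241,0.436,37.532,-24.255,-6.904,1.621,-0.664
32,-0.731,3.309,-1.946,0.792,1.682,-1.975,0.540,0.296,-0.981,-0.413,-0.365,-0.231,0.426,37.018,-24.484,-7.428,1.591,-0.666
33,-0.768,3.320,-1.941,0.773,1.675,-1.756,0.480,0.301,-0.884,-0.344,-0.386,-0.222,0.417,36.247,-24.498,-7.877,1.553,-0.661
34,-0.801,3.329,-1.934,0.756,1.668,-1.554,0.420,0.307,-0.791,-0.279,-0.404,-0.215,0.407,35.296,-24.339,-8.251,1.508,-0.651
35,-0.830,3.336,-1.928,0.741,1.663,-1.368,0.362,0.313,-0.705,-0.221,-0.420,-0.208,0.398,34.232,-24.047,-8.554,1.461,-0.637
36,-0.856,3.343,-1.922,0.728,1.659,-1.200,0.305,0.318,-0.625,-0.169,-0.434,-0.202,0.389,63.501,-67.044,-37.661,4.647,-0.584
37,-0.877,3.344,-1.923,0.719,1.657,-0.855,-0.205,-0.402,-0.326,-0.048,-0.444,-0.195,0.385,,,,,
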